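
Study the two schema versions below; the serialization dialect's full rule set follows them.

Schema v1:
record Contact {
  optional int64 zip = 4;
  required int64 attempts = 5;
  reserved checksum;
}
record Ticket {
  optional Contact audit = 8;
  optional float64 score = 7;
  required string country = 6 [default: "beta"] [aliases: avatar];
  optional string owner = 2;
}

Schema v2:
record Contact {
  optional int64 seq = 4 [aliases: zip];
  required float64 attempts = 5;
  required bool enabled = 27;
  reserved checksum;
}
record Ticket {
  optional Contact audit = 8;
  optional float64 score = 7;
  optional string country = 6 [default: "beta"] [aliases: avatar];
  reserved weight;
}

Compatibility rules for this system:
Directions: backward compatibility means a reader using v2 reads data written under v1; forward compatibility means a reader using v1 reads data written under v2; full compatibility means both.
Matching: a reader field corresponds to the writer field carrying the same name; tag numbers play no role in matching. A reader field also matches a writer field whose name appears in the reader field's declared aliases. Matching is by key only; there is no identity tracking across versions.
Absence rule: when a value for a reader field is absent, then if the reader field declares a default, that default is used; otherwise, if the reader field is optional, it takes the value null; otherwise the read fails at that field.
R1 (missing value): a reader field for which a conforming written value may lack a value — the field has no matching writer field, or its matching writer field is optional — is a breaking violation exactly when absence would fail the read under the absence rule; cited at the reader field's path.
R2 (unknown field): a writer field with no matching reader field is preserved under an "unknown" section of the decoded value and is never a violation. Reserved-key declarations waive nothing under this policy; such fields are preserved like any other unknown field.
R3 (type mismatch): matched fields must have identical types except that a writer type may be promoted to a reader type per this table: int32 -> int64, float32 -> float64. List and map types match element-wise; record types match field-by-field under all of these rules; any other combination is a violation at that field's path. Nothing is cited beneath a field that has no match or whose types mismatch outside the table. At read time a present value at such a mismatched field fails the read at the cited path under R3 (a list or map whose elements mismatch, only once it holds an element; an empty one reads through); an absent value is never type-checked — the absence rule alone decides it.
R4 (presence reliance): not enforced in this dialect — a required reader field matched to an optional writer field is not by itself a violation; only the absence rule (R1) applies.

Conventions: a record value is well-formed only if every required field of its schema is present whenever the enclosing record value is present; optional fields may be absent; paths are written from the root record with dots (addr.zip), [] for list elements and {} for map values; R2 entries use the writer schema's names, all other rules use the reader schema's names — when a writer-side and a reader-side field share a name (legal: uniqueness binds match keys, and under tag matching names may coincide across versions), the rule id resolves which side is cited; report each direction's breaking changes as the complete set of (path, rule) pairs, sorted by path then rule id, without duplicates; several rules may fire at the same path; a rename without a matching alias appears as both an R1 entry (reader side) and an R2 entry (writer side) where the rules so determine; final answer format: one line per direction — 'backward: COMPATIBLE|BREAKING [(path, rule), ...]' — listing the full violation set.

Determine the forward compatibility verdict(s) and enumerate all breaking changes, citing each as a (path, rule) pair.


in Ticket below, arrows point writer -> reader
forward pass over Ticket, reader schema v1, writer schema v2:
  audit: paired with writer audit (Contact -> Contact; writer optional)
  score: paired with writer score (float64 -> float64; writer optional)
  country: paired with writer country (string -> string; writer optional)
  no writer field matches reader owner
  no writer field matches reader audit.zip
  audit.attempts: paired with writer audit.attempts (float64 -> int64; writer required)
  leftover writer field: audit.seq
  leftover writer field: audit.enabled
  rule R3 violated at audit.attempts
  => forward verdict for Ticket: BREAKING, 1 violation(s)
ruling out the remaining Ticket differences:
  renamed field zip to seq in record Contact (alias zip declared on the renamed field) -> triggers nothing under Ticket's printed rules — same verdict
  removed field owner from record Ticket -> triggers nothing under Ticket's printed rules — same verdict
  field country in record Ticket: required changed to optional -> triggers nothing under Ticket's printed rules — same verdict
  added field enabled to record Contact: required bool, tag 27 (in v2 it sits last) -> its effect on Ticket is confined to the backward direction, not asked

forward: BREAKING [(audit.attempts, R3)]


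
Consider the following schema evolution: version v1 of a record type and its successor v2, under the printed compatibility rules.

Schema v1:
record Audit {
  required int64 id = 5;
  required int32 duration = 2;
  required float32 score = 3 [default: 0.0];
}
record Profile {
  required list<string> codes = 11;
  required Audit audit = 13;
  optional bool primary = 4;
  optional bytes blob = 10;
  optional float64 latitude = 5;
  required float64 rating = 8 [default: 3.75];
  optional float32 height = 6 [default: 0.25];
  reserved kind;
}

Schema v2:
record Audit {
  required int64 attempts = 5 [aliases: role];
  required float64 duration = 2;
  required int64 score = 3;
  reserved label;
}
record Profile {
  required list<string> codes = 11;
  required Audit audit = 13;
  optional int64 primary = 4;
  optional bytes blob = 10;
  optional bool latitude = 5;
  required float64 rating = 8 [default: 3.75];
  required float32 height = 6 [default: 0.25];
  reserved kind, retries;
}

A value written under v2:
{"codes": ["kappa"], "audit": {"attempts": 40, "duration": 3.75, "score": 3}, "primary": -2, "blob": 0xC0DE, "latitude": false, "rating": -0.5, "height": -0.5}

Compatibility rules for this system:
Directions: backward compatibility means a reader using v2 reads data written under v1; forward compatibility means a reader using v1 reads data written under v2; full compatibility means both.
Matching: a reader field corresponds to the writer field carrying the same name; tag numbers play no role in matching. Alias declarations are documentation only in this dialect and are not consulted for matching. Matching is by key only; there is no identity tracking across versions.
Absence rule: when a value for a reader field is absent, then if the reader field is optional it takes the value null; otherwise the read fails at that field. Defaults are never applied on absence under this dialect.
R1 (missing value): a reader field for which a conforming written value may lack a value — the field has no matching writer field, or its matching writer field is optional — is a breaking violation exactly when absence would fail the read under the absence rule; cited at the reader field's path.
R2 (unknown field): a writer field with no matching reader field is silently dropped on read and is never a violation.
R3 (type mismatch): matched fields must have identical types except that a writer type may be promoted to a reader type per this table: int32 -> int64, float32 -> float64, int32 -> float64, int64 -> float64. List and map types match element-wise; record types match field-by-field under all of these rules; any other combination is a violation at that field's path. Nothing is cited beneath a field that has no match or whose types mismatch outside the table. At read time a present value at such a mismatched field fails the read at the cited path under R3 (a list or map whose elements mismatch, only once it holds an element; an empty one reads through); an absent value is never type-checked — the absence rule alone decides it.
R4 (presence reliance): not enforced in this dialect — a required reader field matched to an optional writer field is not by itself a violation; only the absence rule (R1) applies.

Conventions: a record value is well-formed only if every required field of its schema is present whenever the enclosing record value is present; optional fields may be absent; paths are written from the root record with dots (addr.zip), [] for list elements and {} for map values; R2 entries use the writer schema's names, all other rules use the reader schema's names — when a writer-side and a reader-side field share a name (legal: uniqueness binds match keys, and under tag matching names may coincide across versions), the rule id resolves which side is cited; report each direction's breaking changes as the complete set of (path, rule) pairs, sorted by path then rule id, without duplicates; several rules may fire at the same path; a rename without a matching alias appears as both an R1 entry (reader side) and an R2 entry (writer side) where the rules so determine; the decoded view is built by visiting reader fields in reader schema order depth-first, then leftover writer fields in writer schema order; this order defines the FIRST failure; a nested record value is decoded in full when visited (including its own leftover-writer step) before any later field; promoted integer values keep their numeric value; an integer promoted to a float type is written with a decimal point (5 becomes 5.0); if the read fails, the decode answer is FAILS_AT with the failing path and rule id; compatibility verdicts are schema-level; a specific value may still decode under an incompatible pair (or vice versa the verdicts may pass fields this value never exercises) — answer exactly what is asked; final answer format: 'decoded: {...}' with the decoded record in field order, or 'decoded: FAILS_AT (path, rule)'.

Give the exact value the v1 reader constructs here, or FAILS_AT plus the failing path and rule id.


decoded: FAILS_AT (audit.id, R1)

arrows below run writer -> reader for Profile
decode walk for Profile under reader schema v1:
  codes := ["kappa"]
  read fails at audit.id under R1 (no fill)
  => FAILS_AT (audit.id, R1)
ruling out the remaining Profile differences:
  field height in record Profile: optional changed to required -> a verdict-level change on Profile — the shown value reads the same
  field score in record Audit: type float32 changed to int64 (its default is dropped) -> a verdict-level change on Profile — the shown value reads the same
  field primary in record Profile: type bool changed to int64 -> a verdict-level change on Profile — the shown value reads the same
  field latitude in record Profile: type float64 changed to bool -> a verdict-level change on Profile — the shown value reads the same
  field duration in record Audit: type int32 changed to float64 -> a verdict-level change on Profile — the shown value reads the same


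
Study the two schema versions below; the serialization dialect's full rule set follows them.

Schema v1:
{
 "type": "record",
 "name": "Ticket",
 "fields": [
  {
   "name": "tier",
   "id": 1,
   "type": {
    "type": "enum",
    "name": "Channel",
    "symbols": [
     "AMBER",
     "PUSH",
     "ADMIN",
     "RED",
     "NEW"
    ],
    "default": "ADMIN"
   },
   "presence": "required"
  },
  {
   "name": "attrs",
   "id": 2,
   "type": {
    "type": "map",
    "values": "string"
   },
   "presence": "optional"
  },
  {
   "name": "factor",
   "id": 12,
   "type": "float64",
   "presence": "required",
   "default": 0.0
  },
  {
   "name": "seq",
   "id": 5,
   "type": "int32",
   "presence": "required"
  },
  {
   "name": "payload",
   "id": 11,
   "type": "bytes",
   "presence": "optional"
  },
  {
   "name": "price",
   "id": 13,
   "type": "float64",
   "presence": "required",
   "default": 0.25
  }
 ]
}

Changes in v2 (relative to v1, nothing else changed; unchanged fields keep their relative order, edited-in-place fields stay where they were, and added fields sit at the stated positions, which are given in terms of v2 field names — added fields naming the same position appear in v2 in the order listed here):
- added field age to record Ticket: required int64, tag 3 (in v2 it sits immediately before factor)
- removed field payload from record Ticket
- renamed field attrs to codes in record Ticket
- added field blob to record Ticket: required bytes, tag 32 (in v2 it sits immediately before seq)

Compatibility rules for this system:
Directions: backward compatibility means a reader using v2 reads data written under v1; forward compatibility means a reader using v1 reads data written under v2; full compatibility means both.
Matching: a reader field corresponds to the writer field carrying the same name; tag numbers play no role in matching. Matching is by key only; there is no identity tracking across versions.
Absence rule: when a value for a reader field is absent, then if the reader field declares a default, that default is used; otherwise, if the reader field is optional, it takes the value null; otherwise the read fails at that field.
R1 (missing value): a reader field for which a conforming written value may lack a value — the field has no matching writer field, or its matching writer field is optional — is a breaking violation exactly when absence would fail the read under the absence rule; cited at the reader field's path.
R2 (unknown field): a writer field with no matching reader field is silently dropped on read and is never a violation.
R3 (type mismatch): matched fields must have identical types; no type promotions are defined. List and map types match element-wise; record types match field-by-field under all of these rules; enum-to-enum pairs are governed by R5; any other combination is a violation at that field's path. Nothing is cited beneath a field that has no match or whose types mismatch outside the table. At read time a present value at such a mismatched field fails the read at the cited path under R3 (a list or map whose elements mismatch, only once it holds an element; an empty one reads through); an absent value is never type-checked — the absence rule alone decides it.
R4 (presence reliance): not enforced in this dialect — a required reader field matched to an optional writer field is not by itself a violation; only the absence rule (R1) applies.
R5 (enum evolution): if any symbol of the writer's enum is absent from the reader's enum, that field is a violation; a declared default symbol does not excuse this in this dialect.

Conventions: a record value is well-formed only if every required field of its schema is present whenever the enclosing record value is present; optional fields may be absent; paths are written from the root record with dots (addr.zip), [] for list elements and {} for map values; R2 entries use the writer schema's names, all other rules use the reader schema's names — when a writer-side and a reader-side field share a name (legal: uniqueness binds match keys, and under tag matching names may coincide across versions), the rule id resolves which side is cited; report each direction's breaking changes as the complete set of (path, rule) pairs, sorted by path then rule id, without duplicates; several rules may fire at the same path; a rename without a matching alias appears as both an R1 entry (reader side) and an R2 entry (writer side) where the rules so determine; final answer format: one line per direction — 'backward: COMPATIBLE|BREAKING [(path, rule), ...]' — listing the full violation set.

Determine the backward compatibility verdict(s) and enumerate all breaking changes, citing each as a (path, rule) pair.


backward: BREAKING [(age, R1), (blob, R1)]

arrows below run writer -> reader for Ticket
backward on Ticket — v2 reading data written by v1:
  tier: paired with writer tier (Channel -> Channel; writer required)
  codes: no writer match
  age: no writer match
  factor: paired with writer factor (float64 -> float64; writer required)
  blob: no writer match
  seq: paired with writer seq (int32 -> int32; writer required)
  price: paired with writer price (float64 -> float64; writer required)
  writer field attrs has no reader counterpart
  writer field payload has no reader counterpart
  rule R1 violated at age
  rule R1 violated at blob
  => 2 violation(s): backward is BREAKING for Ticket
remaining Ticket differences; none change what is asked:
  removed field payload from record Ticket -> inert for the asked Ticket verdict: nothing fires
  renamed field attrs to codes in record Ticket -> inert for the asked Ticket verdict: nothing fires


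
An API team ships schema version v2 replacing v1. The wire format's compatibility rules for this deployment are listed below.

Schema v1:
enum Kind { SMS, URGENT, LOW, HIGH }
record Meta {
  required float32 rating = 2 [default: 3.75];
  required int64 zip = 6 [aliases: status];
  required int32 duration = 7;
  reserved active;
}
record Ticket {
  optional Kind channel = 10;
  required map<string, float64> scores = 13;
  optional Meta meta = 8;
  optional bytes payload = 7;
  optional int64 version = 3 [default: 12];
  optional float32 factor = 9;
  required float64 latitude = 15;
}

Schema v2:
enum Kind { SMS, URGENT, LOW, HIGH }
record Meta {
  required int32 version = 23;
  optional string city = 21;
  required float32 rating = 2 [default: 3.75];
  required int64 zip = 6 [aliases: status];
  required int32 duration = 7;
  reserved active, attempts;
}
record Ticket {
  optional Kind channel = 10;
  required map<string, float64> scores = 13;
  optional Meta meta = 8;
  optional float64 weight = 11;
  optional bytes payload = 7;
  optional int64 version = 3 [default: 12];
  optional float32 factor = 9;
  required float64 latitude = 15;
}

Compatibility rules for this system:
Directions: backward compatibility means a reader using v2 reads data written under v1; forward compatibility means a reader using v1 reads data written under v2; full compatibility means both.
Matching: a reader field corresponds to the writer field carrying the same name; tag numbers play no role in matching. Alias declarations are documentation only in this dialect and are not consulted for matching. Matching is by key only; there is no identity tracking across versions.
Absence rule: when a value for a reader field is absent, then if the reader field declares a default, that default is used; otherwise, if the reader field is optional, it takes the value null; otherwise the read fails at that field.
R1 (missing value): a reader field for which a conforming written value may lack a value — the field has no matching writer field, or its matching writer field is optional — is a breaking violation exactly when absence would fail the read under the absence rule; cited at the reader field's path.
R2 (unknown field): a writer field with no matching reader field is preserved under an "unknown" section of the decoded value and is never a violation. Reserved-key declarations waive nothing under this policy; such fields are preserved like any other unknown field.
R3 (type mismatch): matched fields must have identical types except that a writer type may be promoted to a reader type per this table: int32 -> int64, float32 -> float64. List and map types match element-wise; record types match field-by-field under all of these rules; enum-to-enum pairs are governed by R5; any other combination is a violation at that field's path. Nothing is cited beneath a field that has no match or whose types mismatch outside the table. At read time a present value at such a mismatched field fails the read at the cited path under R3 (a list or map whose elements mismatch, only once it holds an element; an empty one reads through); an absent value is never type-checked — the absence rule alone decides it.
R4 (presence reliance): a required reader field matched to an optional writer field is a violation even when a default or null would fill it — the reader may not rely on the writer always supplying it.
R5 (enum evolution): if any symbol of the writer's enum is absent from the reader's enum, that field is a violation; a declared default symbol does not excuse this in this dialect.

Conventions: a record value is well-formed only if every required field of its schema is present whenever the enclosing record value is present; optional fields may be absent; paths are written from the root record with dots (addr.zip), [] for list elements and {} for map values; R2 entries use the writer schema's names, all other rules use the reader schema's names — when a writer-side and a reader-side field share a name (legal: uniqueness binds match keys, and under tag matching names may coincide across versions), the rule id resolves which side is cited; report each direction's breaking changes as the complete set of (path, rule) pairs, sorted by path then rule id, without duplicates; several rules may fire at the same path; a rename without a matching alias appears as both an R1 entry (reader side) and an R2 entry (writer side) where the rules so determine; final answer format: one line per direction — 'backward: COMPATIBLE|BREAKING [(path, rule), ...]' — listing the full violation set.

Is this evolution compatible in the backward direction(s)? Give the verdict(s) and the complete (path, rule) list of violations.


the writer's type comes first in each Ticket pair
backward pass over Ticket, reader schema v2, writer schema v1:
  writer optional, Kind -> Kind: reader channel maps from writer channel
  writer required, map<string, float64> -> map<string, float64>: reader scores maps from writer scores
  writer optional, Meta -> Meta: reader meta maps from writer meta
  weight: no writer match
  writer optional, bytes -> bytes: reader payload maps from writer payload
  writer optional, int64 -> int64: reader version maps from writer version
  writer optional, float32 -> float32: reader factor maps from writer factor
  writer required, float64 -> float64: reader latitude maps from writer latitude
  meta.version: no writer match
  meta.city: no writer match
  writer required, float32 -> float32: reader meta.rating maps from writer meta.rating
  writer required, int64 -> int64: reader meta.zip maps from writer meta.zip
  writer required, int32 -> int32: reader meta.duration maps from writer meta.duration
  R1 fires at meta.version
  backward on Ticket therefore BREAKING (1)
the other Ticket changes do not affect what is asked:
  added field weight to record Ticket: optional float64, tag 11 (in v2 it sits immediately before payload) -> inert for the asked Ticket verdict: nothing fires
  added field city to record Meta: optional string, tag 21 (in v2 it sits immediately before rating) -> inert for the asked Ticket verdict: nothing fires

backward: BREAKING [(meta.version, R1)]


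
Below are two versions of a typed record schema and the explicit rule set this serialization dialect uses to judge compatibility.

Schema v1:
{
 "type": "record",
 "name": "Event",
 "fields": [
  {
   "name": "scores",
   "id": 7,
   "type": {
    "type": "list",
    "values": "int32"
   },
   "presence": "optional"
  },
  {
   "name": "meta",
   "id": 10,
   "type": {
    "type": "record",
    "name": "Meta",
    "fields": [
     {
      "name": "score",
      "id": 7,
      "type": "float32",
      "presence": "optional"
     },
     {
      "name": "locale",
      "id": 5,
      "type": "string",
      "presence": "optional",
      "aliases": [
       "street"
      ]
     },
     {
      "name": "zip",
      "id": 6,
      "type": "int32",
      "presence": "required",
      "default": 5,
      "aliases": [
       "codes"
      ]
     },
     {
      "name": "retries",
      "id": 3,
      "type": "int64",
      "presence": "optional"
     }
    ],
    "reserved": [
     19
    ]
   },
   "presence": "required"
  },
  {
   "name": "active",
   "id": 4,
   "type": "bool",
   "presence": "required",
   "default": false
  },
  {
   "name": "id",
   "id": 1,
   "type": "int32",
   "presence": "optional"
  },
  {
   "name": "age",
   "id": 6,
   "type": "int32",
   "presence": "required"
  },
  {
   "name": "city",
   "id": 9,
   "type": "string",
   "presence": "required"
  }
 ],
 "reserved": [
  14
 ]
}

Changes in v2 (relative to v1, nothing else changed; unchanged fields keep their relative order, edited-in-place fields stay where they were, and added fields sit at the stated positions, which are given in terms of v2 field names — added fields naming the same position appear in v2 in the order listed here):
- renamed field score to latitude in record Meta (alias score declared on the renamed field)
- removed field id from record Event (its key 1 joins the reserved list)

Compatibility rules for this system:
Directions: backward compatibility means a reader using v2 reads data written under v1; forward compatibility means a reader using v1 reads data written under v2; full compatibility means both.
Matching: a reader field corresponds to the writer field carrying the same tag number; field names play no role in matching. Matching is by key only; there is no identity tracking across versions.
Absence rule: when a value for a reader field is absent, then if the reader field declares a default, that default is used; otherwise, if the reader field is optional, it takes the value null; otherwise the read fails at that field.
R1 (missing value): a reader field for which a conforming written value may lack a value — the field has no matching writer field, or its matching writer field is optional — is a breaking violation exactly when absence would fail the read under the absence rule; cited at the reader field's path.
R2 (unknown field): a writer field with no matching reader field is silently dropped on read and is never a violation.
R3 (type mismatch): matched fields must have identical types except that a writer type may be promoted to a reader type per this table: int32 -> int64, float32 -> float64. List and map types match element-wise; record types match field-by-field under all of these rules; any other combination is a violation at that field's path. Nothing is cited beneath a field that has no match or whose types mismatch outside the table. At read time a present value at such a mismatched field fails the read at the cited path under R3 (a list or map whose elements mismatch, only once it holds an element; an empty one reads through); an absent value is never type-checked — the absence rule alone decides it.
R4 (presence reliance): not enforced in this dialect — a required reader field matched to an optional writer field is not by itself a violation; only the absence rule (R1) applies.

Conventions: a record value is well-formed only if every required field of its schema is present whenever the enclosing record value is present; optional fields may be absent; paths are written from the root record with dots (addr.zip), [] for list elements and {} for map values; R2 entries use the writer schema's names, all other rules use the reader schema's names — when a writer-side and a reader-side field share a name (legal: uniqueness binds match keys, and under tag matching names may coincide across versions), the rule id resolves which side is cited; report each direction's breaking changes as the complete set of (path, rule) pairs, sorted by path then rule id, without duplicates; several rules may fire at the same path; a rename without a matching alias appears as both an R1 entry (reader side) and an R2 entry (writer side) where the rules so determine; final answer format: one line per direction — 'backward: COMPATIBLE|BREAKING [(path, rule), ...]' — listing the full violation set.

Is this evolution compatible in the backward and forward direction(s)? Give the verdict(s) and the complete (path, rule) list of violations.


arrows below run writer -> reader for Event
backward for Event (reader v2, writer v1):
  list<int32> -> list<int32>, writer optional: scores aligns to scores
  Meta -> Meta, writer required: meta aligns to meta
  bool -> bool, writer required: active aligns to active
  int32 -> int32, writer required: age aligns to age
  string -> string, writer required: city aligns to city
  writer field id has no reader counterpart
  float32 -> float32, writer optional: meta.latitude aligns to meta.score
  string -> string, writer optional: meta.locale aligns to meta.locale
  int32 -> int32, writer required: meta.zip aligns to meta.zip
  int64 -> int64, writer optional: meta.retries aligns to meta.retries
  => no violations; backward on Event: COMPATIBLE
forward for Event (reader v1, writer v2):
  list<int32> -> list<int32>, writer optional: scores aligns to scores
  Meta -> Meta, writer required: meta aligns to meta
  bool -> bool, writer required: active aligns to active
  no writer field matches reader id
  int32 -> int32, writer required: age aligns to age
  string -> string, writer required: city aligns to city
  float32 -> float32, writer optional: meta.score aligns to meta.latitude
  string -> string, writer optional: meta.locale aligns to meta.locale
  int32 -> int32, writer required: meta.zip aligns to meta.zip
  int64 -> int64, writer optional: meta.retries aligns to meta.retries
  => no violations; forward on Event: COMPATIBLE

backward: COMPATIBLE []; forward: COMPATIBLE []


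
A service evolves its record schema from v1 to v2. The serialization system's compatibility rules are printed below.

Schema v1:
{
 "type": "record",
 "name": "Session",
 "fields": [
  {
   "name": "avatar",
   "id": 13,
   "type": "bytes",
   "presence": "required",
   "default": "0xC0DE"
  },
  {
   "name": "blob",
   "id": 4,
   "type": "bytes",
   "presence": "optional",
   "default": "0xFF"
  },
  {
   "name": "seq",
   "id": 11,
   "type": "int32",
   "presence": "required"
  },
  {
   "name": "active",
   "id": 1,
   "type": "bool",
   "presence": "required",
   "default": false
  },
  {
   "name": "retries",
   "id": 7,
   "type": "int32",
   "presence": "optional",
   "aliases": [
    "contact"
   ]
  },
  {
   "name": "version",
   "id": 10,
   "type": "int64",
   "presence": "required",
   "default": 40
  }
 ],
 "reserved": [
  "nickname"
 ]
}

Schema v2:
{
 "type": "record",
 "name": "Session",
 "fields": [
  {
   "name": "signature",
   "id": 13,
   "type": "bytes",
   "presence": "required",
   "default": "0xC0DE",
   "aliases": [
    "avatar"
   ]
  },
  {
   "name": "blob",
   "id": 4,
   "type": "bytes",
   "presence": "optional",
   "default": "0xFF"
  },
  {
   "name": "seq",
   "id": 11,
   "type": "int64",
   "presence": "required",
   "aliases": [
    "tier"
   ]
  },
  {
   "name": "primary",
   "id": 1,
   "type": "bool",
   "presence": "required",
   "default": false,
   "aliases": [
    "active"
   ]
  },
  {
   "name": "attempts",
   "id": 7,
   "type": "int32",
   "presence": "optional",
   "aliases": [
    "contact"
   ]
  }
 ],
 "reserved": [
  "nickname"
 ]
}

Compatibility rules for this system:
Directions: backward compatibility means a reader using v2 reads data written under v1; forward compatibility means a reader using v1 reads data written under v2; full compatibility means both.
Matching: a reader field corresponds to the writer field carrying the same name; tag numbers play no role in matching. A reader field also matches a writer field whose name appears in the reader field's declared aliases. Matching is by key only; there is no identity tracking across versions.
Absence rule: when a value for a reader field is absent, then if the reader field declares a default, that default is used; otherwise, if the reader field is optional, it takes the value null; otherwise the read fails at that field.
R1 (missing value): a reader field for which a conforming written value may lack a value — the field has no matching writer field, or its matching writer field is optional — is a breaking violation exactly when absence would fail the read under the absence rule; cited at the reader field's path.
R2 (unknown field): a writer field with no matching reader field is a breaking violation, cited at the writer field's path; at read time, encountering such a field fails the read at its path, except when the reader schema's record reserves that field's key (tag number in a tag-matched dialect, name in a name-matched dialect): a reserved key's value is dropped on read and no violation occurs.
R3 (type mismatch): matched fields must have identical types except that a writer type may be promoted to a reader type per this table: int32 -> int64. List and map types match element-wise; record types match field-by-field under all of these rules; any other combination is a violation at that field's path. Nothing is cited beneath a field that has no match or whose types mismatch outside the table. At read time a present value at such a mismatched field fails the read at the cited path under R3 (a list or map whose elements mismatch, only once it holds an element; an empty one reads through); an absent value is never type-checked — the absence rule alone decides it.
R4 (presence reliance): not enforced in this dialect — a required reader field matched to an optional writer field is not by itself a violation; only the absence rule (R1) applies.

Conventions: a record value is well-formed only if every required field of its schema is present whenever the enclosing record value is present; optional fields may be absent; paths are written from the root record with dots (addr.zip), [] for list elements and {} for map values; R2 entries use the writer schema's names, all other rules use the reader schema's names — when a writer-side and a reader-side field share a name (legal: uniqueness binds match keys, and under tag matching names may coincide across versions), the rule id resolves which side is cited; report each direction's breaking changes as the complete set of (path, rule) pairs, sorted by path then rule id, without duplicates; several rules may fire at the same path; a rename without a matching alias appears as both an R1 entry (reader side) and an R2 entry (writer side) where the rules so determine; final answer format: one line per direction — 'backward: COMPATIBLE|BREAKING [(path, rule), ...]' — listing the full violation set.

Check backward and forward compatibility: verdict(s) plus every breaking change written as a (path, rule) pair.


arrows below run writer -> reader for Session
checking backward for Session: reader v2 against writer v1:
  signature <- avatar (bytes -> bytes, writer required)
  blob <- blob (bytes -> bytes, writer optional)
  seq <- seq (int32 -> int64, writer required)
  primary <- active (bool -> bool, writer required)
  attempts: no writer match
  retries (writer side), unknown to reader
  version (writer side), unknown to reader
  R2 fires at retries
  R2 fires at version
  backward on Session therefore BREAKING (2)
checking forward for Session: reader v1 against writer v2:
  avatar: no writer match
  blob <- blob (bytes -> bytes, writer optional)
  seq <- seq (int64 -> int32, writer required)
  active: no writer match
  retries: no writer match
  version: no writer match
  signature (writer side), unknown to reader
  primary (writer side), unknown to reader
  attempts (writer side), unknown to reader
  R2 fires at attempts
  R2 fires at primary
  R3 fires at seq
  R2 fires at signature
  forward on Session therefore BREAKING (4)

backward: BREAKING [(retries, R2), (version, R2)]; forward: BREAKING [(attempts, R2), (primary, R2), (seq, R3), (signature, R2)]


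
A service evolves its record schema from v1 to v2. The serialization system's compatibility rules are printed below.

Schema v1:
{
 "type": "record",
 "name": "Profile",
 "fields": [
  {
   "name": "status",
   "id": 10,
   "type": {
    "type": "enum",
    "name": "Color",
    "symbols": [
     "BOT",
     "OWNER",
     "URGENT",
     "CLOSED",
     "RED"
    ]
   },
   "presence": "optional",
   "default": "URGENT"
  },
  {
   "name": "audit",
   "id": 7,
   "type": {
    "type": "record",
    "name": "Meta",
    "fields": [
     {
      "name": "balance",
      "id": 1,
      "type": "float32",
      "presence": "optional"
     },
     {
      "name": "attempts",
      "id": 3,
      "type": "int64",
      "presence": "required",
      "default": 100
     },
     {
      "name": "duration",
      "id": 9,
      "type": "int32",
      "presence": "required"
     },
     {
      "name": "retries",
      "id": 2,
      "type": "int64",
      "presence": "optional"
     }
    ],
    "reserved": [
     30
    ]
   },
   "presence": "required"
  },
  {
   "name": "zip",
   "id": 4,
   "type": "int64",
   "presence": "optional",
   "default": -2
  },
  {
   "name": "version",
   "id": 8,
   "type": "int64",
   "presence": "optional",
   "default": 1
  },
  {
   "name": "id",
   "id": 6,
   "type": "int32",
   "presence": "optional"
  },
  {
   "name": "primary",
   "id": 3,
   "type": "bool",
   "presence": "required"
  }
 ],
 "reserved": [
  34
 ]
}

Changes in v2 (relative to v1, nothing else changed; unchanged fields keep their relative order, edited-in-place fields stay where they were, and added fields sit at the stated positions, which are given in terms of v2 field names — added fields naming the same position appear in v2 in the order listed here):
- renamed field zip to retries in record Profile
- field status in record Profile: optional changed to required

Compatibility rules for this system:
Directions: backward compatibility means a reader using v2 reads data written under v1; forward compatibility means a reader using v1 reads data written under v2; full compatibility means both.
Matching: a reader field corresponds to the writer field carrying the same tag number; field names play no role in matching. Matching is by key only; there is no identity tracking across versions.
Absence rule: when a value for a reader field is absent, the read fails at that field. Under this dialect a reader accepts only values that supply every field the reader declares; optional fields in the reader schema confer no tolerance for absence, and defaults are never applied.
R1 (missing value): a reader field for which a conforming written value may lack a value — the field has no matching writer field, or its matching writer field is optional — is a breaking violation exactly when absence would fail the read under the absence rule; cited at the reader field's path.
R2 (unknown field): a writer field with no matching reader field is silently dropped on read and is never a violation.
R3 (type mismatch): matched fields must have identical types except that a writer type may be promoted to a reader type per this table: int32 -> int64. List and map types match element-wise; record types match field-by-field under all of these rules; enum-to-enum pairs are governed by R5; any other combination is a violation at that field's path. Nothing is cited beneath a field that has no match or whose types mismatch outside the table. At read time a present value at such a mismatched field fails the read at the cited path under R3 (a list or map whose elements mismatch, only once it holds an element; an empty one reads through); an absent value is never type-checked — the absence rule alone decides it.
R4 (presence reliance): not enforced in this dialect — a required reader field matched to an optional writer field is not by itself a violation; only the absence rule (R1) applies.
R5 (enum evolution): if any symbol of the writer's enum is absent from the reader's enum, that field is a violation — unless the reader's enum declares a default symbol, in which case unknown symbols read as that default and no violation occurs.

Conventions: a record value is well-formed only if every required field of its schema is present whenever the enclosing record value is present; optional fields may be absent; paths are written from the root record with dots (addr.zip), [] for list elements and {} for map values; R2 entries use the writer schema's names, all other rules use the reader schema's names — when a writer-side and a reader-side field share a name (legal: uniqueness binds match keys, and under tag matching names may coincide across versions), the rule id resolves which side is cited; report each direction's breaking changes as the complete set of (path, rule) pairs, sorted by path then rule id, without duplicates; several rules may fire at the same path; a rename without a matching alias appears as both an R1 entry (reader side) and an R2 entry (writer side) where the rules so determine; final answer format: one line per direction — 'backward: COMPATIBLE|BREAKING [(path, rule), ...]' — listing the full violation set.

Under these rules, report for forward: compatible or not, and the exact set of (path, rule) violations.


forward: BREAKING [(audit.balance, R1), (audit.retries, R1), (id, R1), (version, R1), (zip, R1)]

each type pair in Profile: writer, then reader
forward for Profile (reader v1, writer v2):
  status <- status (Color -> Color, writer required)
  audit <- audit (Meta -> Meta, writer required)
  zip <- retries (int64 -> int64, writer optional)
  version <- version (int64 -> int64, writer optional)
  id <- id (int32 -> int32, writer optional)
  primary <- primary (bool -> bool, writer required)
  audit.balance <- audit.balance (float32 -> float32, writer optional)
  audit.attempts <- audit.attempts (int64 -> int64, writer required)
  audit.duration <- audit.duration (int32 -> int32, writer required)
  audit.retries <- audit.retries (int64 -> int64, writer optional)
  R1 fires at audit.balance
  R1 fires at audit.retries
  R1 fires at id
  R1 fires at version
  R1 fires at zip
  => forward verdict for Profile: BREAKING, 5 violation(s)
remaining Profile differences; none change what is asked:
  renamed field zip to retries in record Profile -> affects backward compatibility only, which is not asked
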